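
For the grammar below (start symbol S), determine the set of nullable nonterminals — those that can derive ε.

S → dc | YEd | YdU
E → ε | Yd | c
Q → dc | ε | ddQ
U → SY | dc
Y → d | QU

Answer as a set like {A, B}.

Directly nullable (have an ε-rule): {E, Q}.
Not nullable: S, U, Y — each has a terminal in every rule's right-hand side or depends on a non-nullable symbol.

{E, Q}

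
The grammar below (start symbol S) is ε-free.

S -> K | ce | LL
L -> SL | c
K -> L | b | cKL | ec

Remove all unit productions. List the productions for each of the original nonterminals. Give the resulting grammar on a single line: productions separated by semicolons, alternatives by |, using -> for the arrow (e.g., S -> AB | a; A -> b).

S -> b | c | LL | SL | ce | ec | cKL; K -> b | c | SL | ec | cKL; L -> c | SL

Unit productions: K->L, S->K.
Unit pairs (A ⇒* B via units): (K,L), (S,K), (S,L).
S: inherits non-unit rules of {K, L, S} → LL | SL | b | c | cKL | ce | ec.
K: inherits non-unit rules of {K, L} → SL | b | c | cKL | ec.
L: inherits non-unit rules of {L} → SL | c.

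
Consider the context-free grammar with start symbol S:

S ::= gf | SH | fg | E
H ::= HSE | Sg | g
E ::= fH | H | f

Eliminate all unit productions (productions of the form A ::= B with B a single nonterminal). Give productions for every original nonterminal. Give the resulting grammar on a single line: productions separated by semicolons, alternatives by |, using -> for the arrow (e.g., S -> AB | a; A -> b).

S -> f | g | SH | Sg | fH | fg | gf | HSE; E -> f | g | Sg | fH | HSE; H -> g | Sg | HSE

Unit productions: E->H, S->E.
Unit pairs (A ⇒* B via units): (E,H), (S,E), (S,H).
S: inherits non-unit rules of {E, H, S} → HSE | SH | Sg | f | fH | fg | g | gf.
E: inherits non-unit rules of {E, H} → HSE | Sg | f | fH | g.
H: inherits non-unit rules of {H} → HSE | Sg | g.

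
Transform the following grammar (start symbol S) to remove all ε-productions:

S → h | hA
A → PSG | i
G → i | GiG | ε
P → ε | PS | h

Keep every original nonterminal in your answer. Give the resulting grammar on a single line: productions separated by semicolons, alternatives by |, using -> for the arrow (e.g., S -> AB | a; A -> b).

Nullable set: {G, P}.
A -> PSG: P, G nullable, giving PS | PSG | S | SG.
Drop G -> ε.
G -> GiG: G, G nullable, giving Gi | GiG | i | iG.
Drop P -> ε.
P -> PS: P nullable, giving PS | S.
Unchanged (no nullable symbols): S -> h; S -> hA; A -> i; G -> i; P -> h.

S -> h | hA; A -> S | i | PS | SG | PSG; G -> i | Gi | iG | GiG; P -> S | h | PS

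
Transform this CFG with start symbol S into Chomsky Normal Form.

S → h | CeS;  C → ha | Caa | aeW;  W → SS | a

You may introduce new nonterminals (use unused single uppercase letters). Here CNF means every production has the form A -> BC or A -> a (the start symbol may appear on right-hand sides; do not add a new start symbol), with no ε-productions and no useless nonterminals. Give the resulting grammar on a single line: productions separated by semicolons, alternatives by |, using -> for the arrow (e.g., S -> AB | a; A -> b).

No ε-productions.
No unit productions to eliminate.
TERM: introduce A -> a, B -> e, D -> h and substitute in every rule of length ≥2.
BIN: C -> ABW becomes C -> AE, E -> BW; C -> CAA becomes C -> CF, F -> AA; S -> CBS becomes S -> CG, G -> BS.

S -> h | CG; A -> a; B -> e; C -> AE | CF | DA; D -> h; E -> BW; F -> AA; G -> BS; W -> a | SS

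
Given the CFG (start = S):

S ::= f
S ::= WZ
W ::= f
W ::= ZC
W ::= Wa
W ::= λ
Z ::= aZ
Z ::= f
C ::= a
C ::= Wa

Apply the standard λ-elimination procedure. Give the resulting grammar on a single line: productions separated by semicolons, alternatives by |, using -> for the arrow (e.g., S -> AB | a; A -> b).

Nullable set: {W}.
S -> WZ: W nullable, giving WZ | Z.
C -> Wa: W nullable, giving Wa | a.
Drop W -> λ.
W -> Wa: W nullable, giving Wa | a.
Unchanged (no nullable symbols): S -> f; C -> a; W -> ZC; W -> f; Z -> aZ; Z -> f.

S -> Z | f | WZ; C -> a | Wa; W -> a | f | Wa | ZC; Z -> f | aZ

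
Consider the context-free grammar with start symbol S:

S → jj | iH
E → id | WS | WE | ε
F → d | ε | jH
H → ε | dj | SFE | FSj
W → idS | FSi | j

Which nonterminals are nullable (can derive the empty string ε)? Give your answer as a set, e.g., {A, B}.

{E, F, H}

Directly nullable (have an ε-rule): {E, F, H}.
Not nullable: S, W — each has a terminal in every rule's right-hand side or depends on a non-nullable symbol.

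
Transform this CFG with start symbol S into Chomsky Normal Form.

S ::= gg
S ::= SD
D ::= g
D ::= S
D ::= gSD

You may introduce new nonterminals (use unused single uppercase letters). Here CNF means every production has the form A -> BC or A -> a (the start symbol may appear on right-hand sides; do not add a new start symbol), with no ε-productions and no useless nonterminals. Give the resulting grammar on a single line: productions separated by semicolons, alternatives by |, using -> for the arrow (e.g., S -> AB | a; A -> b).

S -> AA | SD; A -> g; B -> SD; D -> g | AA | AB | SD

No ε-productions.
After unit-elimination: S -> SD | gg; D -> g | SD | gg | gSD.
TERM: introduce A -> g and substitute in every rule of length ≥2.
BIN: D -> ASD becomes D -> AB, B -> SD.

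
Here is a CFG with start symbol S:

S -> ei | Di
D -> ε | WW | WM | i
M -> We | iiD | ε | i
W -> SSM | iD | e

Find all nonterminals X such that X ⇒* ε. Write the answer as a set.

{D, M}

Directly nullable (have an ε-rule): {D, M}.
Not nullable: S, W — each has a terminal in every rule's right-hand side or depends on a non-nullable symbol.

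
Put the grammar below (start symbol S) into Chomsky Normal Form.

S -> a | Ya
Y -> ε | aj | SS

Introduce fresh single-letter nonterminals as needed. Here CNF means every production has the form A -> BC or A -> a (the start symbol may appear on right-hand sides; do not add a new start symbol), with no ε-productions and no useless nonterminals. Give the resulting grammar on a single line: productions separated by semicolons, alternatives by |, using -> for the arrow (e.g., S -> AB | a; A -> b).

S -> a | YA; A -> a; B -> j; Y -> AB | SS

Nullable: {Y}; after ε-elimination: S -> a | Ya; Y -> SS | aj.
No unit productions to eliminate.
TERM: introduce A -> a, B -> j and substitute in every rule of length ≥2.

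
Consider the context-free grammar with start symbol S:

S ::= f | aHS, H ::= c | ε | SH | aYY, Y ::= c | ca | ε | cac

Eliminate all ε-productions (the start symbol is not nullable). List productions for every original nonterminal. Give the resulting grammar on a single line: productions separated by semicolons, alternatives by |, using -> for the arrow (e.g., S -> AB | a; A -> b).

S -> f | aS | aHS; H -> S | a | c | SH | aY | aYY; Y -> c | ca | cac

Nullable set: {H, Y}.
S -> aHS: H nullable, giving aHS | aS.
Drop H -> ε.
H -> SH: H nullable, giving S | SH.
H -> aYY: Y, Y nullable, giving a | aY | aYY.
Drop Y -> ε.
Unchanged (no nullable symbols): S -> f; H -> c; Y -> c; Y -> ca; Y -> cac.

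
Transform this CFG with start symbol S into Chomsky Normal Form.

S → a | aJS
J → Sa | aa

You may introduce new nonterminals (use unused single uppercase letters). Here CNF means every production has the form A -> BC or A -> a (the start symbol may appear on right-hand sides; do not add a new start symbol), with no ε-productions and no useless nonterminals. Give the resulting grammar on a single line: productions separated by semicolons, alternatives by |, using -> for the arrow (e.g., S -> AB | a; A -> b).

S -> a | AB; A -> a; B -> JS; J -> AA | SA

No ε-productions.
No unit productions to eliminate.
TERM: introduce A -> a and substitute in every rule of length ≥2.
BIN: S -> AJS becomes S -> AB, B -> JS.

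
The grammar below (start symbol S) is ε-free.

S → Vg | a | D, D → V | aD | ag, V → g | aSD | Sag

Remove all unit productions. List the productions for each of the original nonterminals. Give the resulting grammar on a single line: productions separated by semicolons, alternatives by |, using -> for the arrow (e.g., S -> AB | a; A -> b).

Unit productions: D->V, S->D.
Unit pairs (A ⇒* B via units): (D,V), (S,D), (S,V).
S: inherits non-unit rules of {D, S, V} → Sag | Vg | a | aD | aSD | ag | g.
D: inherits non-unit rules of {D, V} → Sag | aD | aSD | ag | g.
V: inherits non-unit rules of {V} → Sag | aSD | g.

S -> a | g | Vg | aD | ag | Sag | aSD; D -> g | aD | ag | Sag | aSD; V -> g | Sag | aSD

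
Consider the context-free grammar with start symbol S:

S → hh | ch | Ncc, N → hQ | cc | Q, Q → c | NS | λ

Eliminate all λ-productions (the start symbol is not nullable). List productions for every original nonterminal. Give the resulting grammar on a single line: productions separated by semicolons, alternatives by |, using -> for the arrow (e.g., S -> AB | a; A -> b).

Nullable set: {N, Q}.
S -> Ncc: N nullable, giving Ncc | cc.
N -> Q: Q nullable, giving Q.
N -> hQ: Q nullable, giving h | hQ.
Drop Q -> λ.
Q -> NS: N nullable, giving NS | S.
Unchanged (no nullable symbols): S -> ch; S -> hh; N -> cc; Q -> c.

S -> cc | ch | hh | Ncc; N -> Q | h | cc | hQ; Q -> S | c | NS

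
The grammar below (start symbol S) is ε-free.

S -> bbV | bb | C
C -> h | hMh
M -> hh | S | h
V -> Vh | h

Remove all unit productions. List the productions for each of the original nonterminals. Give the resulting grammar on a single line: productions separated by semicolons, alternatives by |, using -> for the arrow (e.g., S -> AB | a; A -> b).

Unit productions: M->S, S->C.
Unit pairs (A ⇒* B via units): (M,C), (M,S), (S,C).
S: inherits non-unit rules of {C, S} → bb | bbV | h | hMh.
C: inherits non-unit rules of {C} → h | hMh.
M: inherits non-unit rules of {C, M, S} → bb | bbV | h | hMh | hh.
V: inherits non-unit rules of {V} → Vh | h.

S -> h | bb | bbV | hMh; C -> h | hMh; M -> h | bb | hh | bbV | hMh; V -> h | Vh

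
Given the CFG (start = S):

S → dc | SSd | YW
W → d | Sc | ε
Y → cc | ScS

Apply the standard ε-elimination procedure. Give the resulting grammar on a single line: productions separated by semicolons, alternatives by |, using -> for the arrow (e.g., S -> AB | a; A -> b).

Nullable set: {W}.
S -> YW: W nullable, giving Y | YW.
Drop W -> ε.
Unchanged (no nullable symbols): S -> SSd; S -> dc; W -> Sc; W -> d; Y -> ScS; Y -> cc.

S -> Y | YW | dc | SSd; W -> d | Sc; Y -> cc | ScS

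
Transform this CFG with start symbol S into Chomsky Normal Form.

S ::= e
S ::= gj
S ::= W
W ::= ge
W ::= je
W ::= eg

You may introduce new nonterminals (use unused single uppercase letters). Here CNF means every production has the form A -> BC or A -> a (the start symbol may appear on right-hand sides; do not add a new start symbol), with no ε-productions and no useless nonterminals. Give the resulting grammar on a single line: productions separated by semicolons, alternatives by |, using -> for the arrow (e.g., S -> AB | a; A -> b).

S -> e | AB | BA | BC | CA; A -> e; B -> g; C -> j

No ε-productions.
After unit-elimination: S -> e | eg | ge | gj | je; W -> eg | ge | je.
TERM: introduce A -> e, B -> g, C -> j and substitute in every rule of length ≥2.
Drop unreachable/unproductive: W.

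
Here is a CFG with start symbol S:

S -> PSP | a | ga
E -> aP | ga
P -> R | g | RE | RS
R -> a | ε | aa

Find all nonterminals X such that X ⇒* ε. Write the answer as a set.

Directly nullable (have an ε-rule): {R}.
P is nullable via P -> R (every symbol on the right is already known nullable).
Not nullable: E, S — each has a terminal in every rule's right-hand side or depends on a non-nullable symbol.

{P, R}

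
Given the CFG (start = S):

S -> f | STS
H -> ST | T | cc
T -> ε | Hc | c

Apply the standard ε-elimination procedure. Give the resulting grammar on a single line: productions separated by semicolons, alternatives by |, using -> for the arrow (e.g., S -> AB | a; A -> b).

Nullable set: {H, T}.
S -> STS: T nullable, giving SS | STS.
H -> ST: T nullable, giving S | ST.
H -> T: T nullable, giving T.
Drop T -> ε.
T -> Hc: H nullable, giving Hc | c.
Unchanged (no nullable symbols): S -> f; H -> cc; T -> c.

S -> f | SS | STS; H -> S | T | ST | cc; T -> c | Hc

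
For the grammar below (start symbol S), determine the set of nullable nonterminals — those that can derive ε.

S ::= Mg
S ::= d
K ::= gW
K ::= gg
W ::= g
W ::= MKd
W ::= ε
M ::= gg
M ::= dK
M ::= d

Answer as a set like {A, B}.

{W}

Directly nullable (have an ε-rule): {W}.
Not nullable: K, M, S — each has a terminal in every rule's right-hand side or depends on a non-nullable symbol.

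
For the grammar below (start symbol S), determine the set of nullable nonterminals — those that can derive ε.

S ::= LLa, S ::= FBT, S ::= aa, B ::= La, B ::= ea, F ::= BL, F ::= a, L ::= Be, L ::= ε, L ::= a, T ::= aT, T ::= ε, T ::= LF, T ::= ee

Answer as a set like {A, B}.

Directly nullable (have an ε-rule): {L, T}.
Not nullable: B, F, S — each has a terminal in every rule's right-hand side or depends on a non-nullable symbol.

{L, T}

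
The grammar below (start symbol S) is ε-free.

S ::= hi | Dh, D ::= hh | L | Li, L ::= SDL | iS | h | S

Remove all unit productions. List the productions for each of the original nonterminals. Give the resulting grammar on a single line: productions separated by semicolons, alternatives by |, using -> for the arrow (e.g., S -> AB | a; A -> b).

S -> Dh | hi; D -> h | Dh | Li | hh | hi | iS | SDL; L -> h | Dh | hi | iS | SDL

Unit productions: D->L, L->S.
Unit pairs (A ⇒* B via units): (D,L), (D,S), (L,S).
S: inherits non-unit rules of {S} → Dh | hi.
D: inherits non-unit rules of {D, L, S} → Dh | Li | SDL | h | hh | hi | iS.
L: inherits non-unit rules of {L, S} → Dh | SDL | h | hi | iS.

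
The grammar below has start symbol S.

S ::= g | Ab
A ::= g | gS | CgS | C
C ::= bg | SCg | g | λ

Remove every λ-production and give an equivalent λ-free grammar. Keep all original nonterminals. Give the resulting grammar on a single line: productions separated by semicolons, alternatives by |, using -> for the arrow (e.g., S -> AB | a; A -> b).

S -> b | g | Ab; A -> C | g | gS | CgS; C -> g | Sg | bg | SCg

Nullable set: {A, C}.
S -> Ab: A nullable, giving Ab | b.
A -> C: C nullable, giving C.
A -> CgS: C nullable, giving CgS | gS.
Drop C -> λ.
C -> SCg: C nullable, giving SCg | Sg.
Unchanged (no nullable symbols): S -> g; A -> g; A -> gS; C -> bg; C -> g.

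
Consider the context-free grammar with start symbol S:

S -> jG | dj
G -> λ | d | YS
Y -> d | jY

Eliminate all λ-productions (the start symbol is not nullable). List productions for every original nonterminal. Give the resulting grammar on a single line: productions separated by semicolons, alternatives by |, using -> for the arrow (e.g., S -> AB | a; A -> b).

Nullable set: {G}.
S -> jG: G nullable, giving j | jG.
Drop G -> λ.
Unchanged (no nullable symbols): S -> dj; G -> YS; G -> d; Y -> d; Y -> jY.

S -> j | dj | jG; G -> d | YS; Y -> d | jY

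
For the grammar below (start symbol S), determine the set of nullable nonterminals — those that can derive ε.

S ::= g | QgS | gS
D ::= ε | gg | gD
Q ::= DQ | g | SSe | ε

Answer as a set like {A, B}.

Directly nullable (have an ε-rule): {D, Q}.
Not nullable: S — each has a terminal in every rule's right-hand side or depends on a non-nullable symbol.

{D, Q}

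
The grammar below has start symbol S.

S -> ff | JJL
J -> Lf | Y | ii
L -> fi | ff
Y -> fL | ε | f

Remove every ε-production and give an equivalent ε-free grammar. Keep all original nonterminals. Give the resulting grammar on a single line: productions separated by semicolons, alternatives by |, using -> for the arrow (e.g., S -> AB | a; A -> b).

Nullable set: {J, Y}.
S -> JJL: J, J nullable, giving JJL | JL | L.
J -> Y: Y nullable, giving Y.
Drop Y -> ε.
Unchanged (no nullable symbols): S -> ff; J -> Lf; J -> ii; L -> ff; L -> fi; Y -> f; Y -> fL.

S -> L | JL | ff | JJL; J -> Y | Lf | ii; L -> ff | fi; Y -> f | fL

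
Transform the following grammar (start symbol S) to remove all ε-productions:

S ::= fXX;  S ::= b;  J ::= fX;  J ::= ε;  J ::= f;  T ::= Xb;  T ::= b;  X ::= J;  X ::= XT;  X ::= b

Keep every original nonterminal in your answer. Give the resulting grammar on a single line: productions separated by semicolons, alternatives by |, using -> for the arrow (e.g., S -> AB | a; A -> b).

Nullable set: {J, X}.
S -> fXX: X, X nullable, giving f | fX | fXX.
Drop J -> ε.
J -> fX: X nullable, giving f | fX.
T -> Xb: X nullable, giving Xb | b.
X -> J: J nullable, giving J.
X -> XT: X nullable, giving T | XT.
Unchanged (no nullable symbols): S -> b; J -> f; T -> b; X -> b.

S -> b | f | fX | fXX; J -> f | fX; T -> b | Xb; X -> J | T | b | XT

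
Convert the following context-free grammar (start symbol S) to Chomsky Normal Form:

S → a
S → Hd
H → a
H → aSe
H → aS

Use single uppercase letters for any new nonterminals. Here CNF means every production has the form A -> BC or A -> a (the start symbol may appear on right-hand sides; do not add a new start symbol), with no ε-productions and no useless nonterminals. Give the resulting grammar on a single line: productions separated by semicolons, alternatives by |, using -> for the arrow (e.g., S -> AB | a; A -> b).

No ε-productions.
No unit productions to eliminate.
TERM: introduce A -> a, C -> d, B -> e and substitute in every rule of length ≥2.
BIN: H -> ASB becomes H -> AD, D -> SB.

S -> a | HC; A -> a; B -> e; C -> d; D -> SB; H -> a | AD | AS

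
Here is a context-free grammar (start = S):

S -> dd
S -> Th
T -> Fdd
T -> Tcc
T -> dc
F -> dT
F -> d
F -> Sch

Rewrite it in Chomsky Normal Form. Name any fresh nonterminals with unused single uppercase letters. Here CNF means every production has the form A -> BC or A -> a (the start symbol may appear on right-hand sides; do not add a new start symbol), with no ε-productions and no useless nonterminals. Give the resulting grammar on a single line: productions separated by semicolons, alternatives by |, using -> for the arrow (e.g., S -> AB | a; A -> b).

S -> CC | TB; A -> c; B -> h; C -> d; D -> AB; E -> CC; F -> d | CT | SD; G -> AA; T -> CA | FE | TG

No ε-productions.
No unit productions to eliminate.
TERM: introduce A -> c, C -> d, B -> h and substitute in every rule of length ≥2.
BIN: F -> SAB becomes F -> SD, D -> AB; T -> FCC becomes T -> FE, E -> CC; T -> TAA becomes T -> TG, G -> AA.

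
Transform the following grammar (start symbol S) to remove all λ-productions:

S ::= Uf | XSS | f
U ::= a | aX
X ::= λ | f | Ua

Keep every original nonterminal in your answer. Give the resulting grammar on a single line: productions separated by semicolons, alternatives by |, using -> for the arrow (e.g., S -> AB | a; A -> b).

S -> f | SS | Uf | XSS; U -> a | aX; X -> f | Ua

Nullable set: {X}.
S -> XSS: X nullable, giving SS | XSS.
U -> aX: X nullable, giving a | aX.
Drop X -> λ.
Unchanged (no nullable symbols): S -> Uf; S -> f; U -> a; X -> Ua; X -> f.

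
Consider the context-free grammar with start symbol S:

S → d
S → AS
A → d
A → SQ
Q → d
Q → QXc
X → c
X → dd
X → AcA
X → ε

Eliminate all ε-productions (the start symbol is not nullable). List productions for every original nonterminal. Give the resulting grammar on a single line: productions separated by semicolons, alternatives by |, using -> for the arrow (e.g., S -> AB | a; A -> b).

S -> d | AS; A -> d | SQ; Q -> d | Qc | QXc; X -> c | dd | AcA

Nullable set: {X}.
Q -> QXc: X nullable, giving QXc | Qc.
Drop X -> ε.
Unchanged (no nullable symbols): S -> AS; S -> d; A -> SQ; A -> d; Q -> d; X -> AcA; X -> c; X -> dd.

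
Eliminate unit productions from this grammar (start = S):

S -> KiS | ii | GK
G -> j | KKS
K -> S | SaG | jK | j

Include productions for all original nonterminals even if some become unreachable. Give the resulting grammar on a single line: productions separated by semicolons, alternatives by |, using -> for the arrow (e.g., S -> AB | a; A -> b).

Unit productions: K->S.
Unit pairs (A ⇒* B via units): (K,S).
S: inherits non-unit rules of {S} → GK | KiS | ii.
G: inherits non-unit rules of {G} → KKS | j.
K: inherits non-unit rules of {K, S} → GK | KiS | SaG | ii | j | jK.

S -> GK | ii | KiS; G -> j | KKS; K -> j | GK | ii | jK | KiS | SaG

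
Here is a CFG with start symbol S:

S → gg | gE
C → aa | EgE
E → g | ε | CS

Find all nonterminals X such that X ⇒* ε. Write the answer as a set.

Directly nullable (have an ε-rule): {E}.
Not nullable: C, S — each has a terminal in every rule's right-hand side or depends on a non-nullable symbol.

{E}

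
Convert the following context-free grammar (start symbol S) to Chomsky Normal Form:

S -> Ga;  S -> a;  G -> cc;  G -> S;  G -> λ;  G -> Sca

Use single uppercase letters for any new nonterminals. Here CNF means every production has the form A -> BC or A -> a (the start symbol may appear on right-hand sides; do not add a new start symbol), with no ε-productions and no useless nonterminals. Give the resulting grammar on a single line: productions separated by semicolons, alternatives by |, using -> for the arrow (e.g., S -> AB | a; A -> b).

Nullable: {G}; after ε-elimination: S -> a | Ga; G -> S | cc | Sca.
After unit-elimination: S -> a | Ga; G -> a | Ga | cc | Sca.
TERM: introduce A -> a, B -> c and substitute in every rule of length ≥2.
BIN: G -> SBA becomes G -> SC, C -> BA.

S -> a | GA; A -> a; B -> c; C -> BA; G -> a | BB | GA | SC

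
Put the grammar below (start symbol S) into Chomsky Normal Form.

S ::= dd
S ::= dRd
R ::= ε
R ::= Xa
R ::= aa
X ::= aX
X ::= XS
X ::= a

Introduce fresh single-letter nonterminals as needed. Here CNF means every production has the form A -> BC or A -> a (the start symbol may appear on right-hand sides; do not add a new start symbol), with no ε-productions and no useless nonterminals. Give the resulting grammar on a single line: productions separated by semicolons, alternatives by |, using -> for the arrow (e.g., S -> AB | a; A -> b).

S -> BB | BC; A -> a; B -> d; C -> RB; R -> AA | XA; X -> a | AX | XS

Nullable: {R}; after ε-elimination: S -> dd | dRd; R -> Xa | aa; X -> a | XS | aX.
No unit productions to eliminate.
TERM: introduce A -> a, B -> d and substitute in every rule of length ≥2.
BIN: S -> BRB becomes S -> BC, C -> RB.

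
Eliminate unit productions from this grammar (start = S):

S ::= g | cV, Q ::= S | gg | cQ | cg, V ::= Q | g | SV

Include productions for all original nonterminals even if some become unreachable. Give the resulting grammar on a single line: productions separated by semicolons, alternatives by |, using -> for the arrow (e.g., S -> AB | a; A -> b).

Unit productions: Q->S, V->Q.
Unit pairs (A ⇒* B via units): (Q,S), (V,Q), (V,S).
S: inherits non-unit rules of {S} → cV | g.
Q: inherits non-unit rules of {Q, S} → cQ | cV | cg | g | gg.
V: inherits non-unit rules of {Q, S, V} → SV | cQ | cV | cg | g | gg.

S -> g | cV; Q -> g | cQ | cV | cg | gg; V -> g | SV | cQ | cV | cg | gg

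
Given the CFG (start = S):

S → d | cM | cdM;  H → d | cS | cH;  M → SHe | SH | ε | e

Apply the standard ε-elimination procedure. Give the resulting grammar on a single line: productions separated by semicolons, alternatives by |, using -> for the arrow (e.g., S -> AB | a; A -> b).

S -> c | d | cM | cd | cdM; H -> d | cH | cS; M -> e | SH | SHe

Nullable set: {M}.
S -> cM: M nullable, giving c | cM.
S -> cdM: M nullable, giving cd | cdM.
Drop M -> ε.
Unchanged (no nullable symbols): S -> d; H -> cH; H -> cS; H -> d; M -> SH; M -> SHe; M -> e.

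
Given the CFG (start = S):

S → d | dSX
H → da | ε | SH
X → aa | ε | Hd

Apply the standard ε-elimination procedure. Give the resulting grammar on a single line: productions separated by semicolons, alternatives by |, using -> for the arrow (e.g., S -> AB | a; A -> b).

Nullable set: {H, X}.
S -> dSX: X nullable, giving dS | dSX.
Drop H -> ε.
H -> SH: H nullable, giving S | SH.
Drop X -> ε.
X -> Hd: H nullable, giving Hd | d.
Unchanged (no nullable symbols): S -> d; H -> da; X -> aa.

S -> d | dS | dSX; H -> S | SH | da; X -> d | Hd | aa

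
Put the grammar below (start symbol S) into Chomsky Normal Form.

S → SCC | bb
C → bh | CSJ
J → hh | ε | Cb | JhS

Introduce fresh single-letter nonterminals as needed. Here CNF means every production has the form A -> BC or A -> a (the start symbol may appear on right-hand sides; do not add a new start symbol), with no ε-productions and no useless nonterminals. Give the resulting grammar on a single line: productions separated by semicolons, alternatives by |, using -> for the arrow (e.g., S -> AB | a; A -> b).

S -> AA | SF; A -> b; B -> h; C -> AB | CD | CS; D -> SJ; E -> BS; F -> CC; J -> BB | BS | CA | JE

Nullable: {J}; after ε-elimination: S -> bb | SCC; C -> CS | bh | CSJ; J -> Cb | hS | hh | JhS.
No unit productions to eliminate.
TERM: introduce A -> b, B -> h and substitute in every rule of length ≥2.
BIN: C -> CSJ becomes C -> CD, D -> SJ; J -> JBS becomes J -> JE, E -> BS; S -> SCC becomes S -> SF, F -> CC.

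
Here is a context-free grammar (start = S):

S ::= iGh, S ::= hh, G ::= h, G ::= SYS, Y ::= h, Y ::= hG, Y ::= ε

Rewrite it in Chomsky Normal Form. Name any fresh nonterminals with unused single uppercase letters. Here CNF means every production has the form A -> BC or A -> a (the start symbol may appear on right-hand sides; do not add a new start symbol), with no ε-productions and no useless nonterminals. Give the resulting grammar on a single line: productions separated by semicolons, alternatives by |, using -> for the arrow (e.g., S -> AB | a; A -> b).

S -> AA | BD; A -> h; B -> i; C -> YS; D -> GA; G -> h | SC | SS; Y -> h | AG

Nullable: {Y}; after ε-elimination: S -> hh | iGh; G -> h | SS | SYS; Y -> h | hG.
No unit productions to eliminate.
TERM: introduce A -> h, B -> i and substitute in every rule of length ≥2.
BIN: G -> SYS becomes G -> SC, C -> YS; S -> BGA becomes S -> BD, D -> GA.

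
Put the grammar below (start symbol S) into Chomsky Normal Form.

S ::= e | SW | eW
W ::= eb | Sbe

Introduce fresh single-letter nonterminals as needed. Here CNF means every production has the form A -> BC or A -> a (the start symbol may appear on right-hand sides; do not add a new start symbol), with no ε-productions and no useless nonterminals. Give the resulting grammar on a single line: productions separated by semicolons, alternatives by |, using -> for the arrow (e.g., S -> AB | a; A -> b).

S -> e | AW | SW; A -> e; B -> b; C -> BA; W -> AB | SC

No ε-productions.
No unit productions to eliminate.
TERM: introduce B -> b, A -> e and substitute in every rule of length ≥2.
BIN: W -> SBA becomes W -> SC, C -> BA.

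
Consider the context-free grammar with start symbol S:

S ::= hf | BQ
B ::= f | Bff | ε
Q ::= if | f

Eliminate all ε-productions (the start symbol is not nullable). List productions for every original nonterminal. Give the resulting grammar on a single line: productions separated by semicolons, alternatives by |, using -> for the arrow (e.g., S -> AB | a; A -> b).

S -> Q | BQ | hf; B -> f | ff | Bff; Q -> f | if

Nullable set: {B}.
S -> BQ: B nullable, giving BQ | Q.
Drop B -> ε.
B -> Bff: B nullable, giving Bff | ff.
Unchanged (no nullable symbols): S -> hf; B -> f; Q -> f; Q -> if.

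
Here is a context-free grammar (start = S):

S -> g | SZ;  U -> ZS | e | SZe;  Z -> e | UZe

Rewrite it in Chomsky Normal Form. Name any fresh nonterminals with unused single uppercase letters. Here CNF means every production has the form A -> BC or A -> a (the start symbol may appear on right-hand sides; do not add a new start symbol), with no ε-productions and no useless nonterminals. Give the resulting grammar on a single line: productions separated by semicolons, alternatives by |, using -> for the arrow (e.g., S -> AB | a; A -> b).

S -> g | SZ; A -> e; B -> ZA; C -> ZA; U -> e | SB | ZS; Z -> e | UC

No ε-productions.
No unit productions to eliminate.
TERM: introduce A -> e and substitute in every rule of length ≥2.
BIN: U -> SZA becomes U -> SB, B -> ZA; Z -> UZA becomes Z -> UC, C -> ZA.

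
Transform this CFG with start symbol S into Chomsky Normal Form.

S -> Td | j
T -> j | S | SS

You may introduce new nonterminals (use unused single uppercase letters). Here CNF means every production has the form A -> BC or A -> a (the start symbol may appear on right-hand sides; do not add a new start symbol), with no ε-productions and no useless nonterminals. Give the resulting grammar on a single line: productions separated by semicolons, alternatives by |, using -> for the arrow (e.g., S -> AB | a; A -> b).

S -> j | TA; A -> d; T -> j | SS | TA

No ε-productions.
After unit-elimination: S -> j | Td; T -> j | SS | Td.
TERM: introduce A -> d and substitute in every rule of length ≥2.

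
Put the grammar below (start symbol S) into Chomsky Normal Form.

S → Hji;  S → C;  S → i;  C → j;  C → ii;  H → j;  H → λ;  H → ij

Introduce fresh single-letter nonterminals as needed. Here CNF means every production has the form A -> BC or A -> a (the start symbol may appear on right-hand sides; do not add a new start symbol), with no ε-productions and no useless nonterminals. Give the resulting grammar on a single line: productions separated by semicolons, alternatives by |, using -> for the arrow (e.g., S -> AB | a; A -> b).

Nullable: {H}; after ε-elimination: S -> C | i | ji | Hji; C -> j | ii; H -> j | ij.
After unit-elimination: S -> i | j | ii | ji | Hji; C -> j | ii; H -> j | ij.
TERM: introduce A -> i, B -> j and substitute in every rule of length ≥2.
BIN: S -> HBA becomes S -> HD, D -> BA.
Drop unreachable/unproductive: C.

S -> i | j | AA | BA | HD; A -> i; B -> j; D -> BA; H -> j | AB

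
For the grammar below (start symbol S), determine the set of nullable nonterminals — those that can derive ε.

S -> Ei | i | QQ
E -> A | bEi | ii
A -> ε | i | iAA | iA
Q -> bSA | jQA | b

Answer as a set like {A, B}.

Directly nullable (have an ε-rule): {A}.
E is nullable via E -> A (every symbol on the right is already known nullable).
Not nullable: Q, S — each has a terminal in every rule's right-hand side or depends on a non-nullable symbol.

{A, E}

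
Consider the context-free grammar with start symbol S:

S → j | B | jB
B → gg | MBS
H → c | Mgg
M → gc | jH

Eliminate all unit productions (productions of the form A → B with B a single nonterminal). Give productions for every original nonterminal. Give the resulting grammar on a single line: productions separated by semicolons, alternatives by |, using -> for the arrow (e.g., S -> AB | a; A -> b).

S -> j | gg | jB | MBS; B -> gg | MBS; H -> c | Mgg; M -> gc | jH

Unit productions: S->B.
Unit pairs (A ⇒* B via units): (S,B).
S: inherits non-unit rules of {B, S} → MBS | gg | j | jB.
B: inherits non-unit rules of {B} → MBS | gg.
H: inherits non-unit rules of {H} → Mgg | c.
M: inherits non-unit rules of {M} → gc | jH.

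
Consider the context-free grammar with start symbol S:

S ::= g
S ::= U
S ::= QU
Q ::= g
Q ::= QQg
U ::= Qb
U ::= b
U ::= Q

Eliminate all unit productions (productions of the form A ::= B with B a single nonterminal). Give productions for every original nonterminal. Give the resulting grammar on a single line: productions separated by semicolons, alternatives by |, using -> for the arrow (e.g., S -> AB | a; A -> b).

Unit productions: S->U, U->Q.
Unit pairs (A ⇒* B via units): (S,Q), (S,U), (U,Q).
S: inherits non-unit rules of {Q, S, U} → QQg | QU | Qb | b | g.
Q: inherits non-unit rules of {Q} → QQg | g.
U: inherits non-unit rules of {Q, U} → QQg | Qb | b | g.

S -> b | g | QU | Qb | QQg; Q -> g | QQg; U -> b | g | Qb | QQg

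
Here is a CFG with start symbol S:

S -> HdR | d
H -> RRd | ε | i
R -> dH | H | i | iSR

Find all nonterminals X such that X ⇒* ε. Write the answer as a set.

Directly nullable (have an ε-rule): {H}.
R is nullable via R -> H (every symbol on the right is already known nullable).
Not nullable: S — each has a terminal in every rule's right-hand side or depends on a non-nullable symbol.

{H, R}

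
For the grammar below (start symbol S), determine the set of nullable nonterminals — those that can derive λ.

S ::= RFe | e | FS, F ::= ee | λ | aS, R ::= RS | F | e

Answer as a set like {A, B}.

Directly nullable (have an ε-rule): {F}.
R is nullable via R -> F (every symbol on the right is already known nullable).
Not nullable: S — each has a terminal in every rule's right-hand side or depends on a non-nullable symbol.

{F, R}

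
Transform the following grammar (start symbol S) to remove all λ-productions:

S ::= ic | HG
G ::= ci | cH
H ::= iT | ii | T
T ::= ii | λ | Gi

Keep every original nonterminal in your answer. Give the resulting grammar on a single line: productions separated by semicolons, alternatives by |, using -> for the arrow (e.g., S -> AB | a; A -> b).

S -> G | HG | ic; G -> c | cH | ci; H -> T | i | iT | ii; T -> Gi | ii

Nullable set: {H, T}.
S -> HG: H nullable, giving G | HG.
G -> cH: H nullable, giving c | cH.
H -> T: T nullable, giving T.
H -> iT: T nullable, giving i | iT.
Drop T -> λ.
Unchanged (no nullable symbols): S -> ic; G -> ci; H -> ii; T -> Gi; T -> ii.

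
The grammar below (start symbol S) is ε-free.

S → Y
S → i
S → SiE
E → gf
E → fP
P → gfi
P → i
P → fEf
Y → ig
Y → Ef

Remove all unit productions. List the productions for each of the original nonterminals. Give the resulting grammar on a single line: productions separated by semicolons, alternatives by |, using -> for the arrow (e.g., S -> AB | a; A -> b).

S -> i | Ef | ig | SiE; E -> fP | gf; P -> i | fEf | gfi; Y -> Ef | ig

Unit productions: S->Y.
Unit pairs (A ⇒* B via units): (S,Y).
S: inherits non-unit rules of {S, Y} → Ef | SiE | i | ig.
E: inherits non-unit rules of {E} → fP | gf.
P: inherits non-unit rules of {P} → fEf | gfi | i.
Y: inherits non-unit rules of {Y} → Ef | ig.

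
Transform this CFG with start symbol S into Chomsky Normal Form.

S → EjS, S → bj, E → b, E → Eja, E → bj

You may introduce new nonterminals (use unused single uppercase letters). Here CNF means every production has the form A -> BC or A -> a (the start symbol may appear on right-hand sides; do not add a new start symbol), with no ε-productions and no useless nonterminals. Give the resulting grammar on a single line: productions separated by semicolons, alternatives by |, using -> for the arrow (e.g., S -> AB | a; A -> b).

S -> CA | EF; A -> j; B -> a; C -> b; D -> AB; E -> b | CA | ED; F -> AS

No ε-productions.
No unit productions to eliminate.
TERM: introduce B -> a, C -> b, A -> j and substitute in every rule of length ≥2.
BIN: E -> EAB becomes E -> ED, D -> AB; S -> EAS becomes S -> EF, F -> AS.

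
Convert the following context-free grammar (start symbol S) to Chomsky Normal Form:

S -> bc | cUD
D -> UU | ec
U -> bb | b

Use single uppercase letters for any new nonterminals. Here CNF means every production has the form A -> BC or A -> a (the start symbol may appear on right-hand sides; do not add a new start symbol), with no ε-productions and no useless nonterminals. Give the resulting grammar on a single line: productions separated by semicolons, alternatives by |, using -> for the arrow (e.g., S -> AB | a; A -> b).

No ε-productions.
No unit productions to eliminate.
TERM: introduce C -> b, B -> c, A -> e and substitute in every rule of length ≥2.
BIN: S -> BUD becomes S -> BE, E -> UD.

S -> BE | CB; A -> e; B -> c; C -> b; D -> AB | UU; E -> UD; U -> b | CC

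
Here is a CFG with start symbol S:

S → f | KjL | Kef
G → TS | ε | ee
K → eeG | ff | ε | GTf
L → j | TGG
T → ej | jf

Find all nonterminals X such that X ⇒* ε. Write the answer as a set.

Directly nullable (have an ε-rule): {G, K}.
Not nullable: L, S, T — each has a terminal in every rule's right-hand side or depends on a non-nullable symbol.

{G, K}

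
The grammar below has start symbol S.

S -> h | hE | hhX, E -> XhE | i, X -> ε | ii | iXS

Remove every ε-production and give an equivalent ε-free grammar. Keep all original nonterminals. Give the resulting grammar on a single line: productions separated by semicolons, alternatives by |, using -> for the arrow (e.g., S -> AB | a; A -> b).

Nullable set: {X}.
S -> hhX: X nullable, giving hh | hhX.
E -> XhE: X nullable, giving XhE | hE.
Drop X -> ε.
X -> iXS: X nullable, giving iS | iXS.
Unchanged (no nullable symbols): S -> h; S -> hE; E -> i; X -> ii.

S -> h | hE | hh | hhX; E -> i | hE | XhE; X -> iS | ii | iXS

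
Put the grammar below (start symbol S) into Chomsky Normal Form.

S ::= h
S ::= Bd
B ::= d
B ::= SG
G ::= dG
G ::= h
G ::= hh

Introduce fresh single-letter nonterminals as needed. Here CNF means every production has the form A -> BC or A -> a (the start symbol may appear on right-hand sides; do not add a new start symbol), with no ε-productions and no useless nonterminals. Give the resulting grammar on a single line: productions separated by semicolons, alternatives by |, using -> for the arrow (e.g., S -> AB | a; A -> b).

No ε-productions.
No unit productions to eliminate.
TERM: introduce A -> d, C -> h and substitute in every rule of length ≥2.

S -> h | BA; A -> d; B -> d | SG; C -> h; G -> h | AG | CC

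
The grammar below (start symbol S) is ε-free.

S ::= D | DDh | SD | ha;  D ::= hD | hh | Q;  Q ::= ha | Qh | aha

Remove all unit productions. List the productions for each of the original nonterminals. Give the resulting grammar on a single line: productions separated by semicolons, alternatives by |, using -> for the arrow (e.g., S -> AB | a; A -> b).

Unit productions: D->Q, S->D.
Unit pairs (A ⇒* B via units): (D,Q), (S,D), (S,Q).
S: inherits non-unit rules of {D, Q, S} → DDh | Qh | SD | aha | hD | ha | hh.
D: inherits non-unit rules of {D, Q} → Qh | aha | hD | ha | hh.
Q: inherits non-unit rules of {Q} → Qh | aha | ha.

S -> Qh | SD | hD | ha | hh | DDh | aha; D -> Qh | hD | ha | hh | aha; Q -> Qh | ha | aha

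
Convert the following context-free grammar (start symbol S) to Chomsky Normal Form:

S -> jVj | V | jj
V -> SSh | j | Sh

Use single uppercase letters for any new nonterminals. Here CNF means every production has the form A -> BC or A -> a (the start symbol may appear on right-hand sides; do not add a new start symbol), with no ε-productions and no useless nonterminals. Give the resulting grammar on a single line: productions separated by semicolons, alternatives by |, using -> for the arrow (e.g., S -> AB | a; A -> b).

No ε-productions.
After unit-elimination: S -> j | Sh | jj | SSh | jVj; V -> j | Sh | SSh.
TERM: introduce A -> h, B -> j and substitute in every rule of length ≥2.
BIN: S -> BVB becomes S -> BC, C -> VB; S -> SSA becomes S -> SD, D -> SA; V -> SSA becomes V -> SE, E -> SA.

S -> j | BB | BC | SA | SD; A -> h; B -> j; C -> VB; D -> SA; E -> SA; V -> j | SA | SE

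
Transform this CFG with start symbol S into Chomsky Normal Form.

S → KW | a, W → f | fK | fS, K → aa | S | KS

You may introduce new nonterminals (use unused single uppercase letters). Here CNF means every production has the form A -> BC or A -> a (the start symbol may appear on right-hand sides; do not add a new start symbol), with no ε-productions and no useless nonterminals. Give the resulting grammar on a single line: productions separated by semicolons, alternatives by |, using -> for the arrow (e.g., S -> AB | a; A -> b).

S -> a | KW; A -> a; B -> f; K -> a | AA | KS | KW; W -> f | BK | BS

No ε-productions.
After unit-elimination: S -> a | KW; K -> a | KS | KW | aa; W -> f | fK | fS.
TERM: introduce A -> a, B -> f and substitute in every rule of length ≥2.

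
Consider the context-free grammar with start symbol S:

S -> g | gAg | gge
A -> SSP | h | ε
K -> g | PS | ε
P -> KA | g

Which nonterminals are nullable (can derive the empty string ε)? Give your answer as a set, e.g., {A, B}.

{A, K, P}

Directly nullable (have an ε-rule): {A, K}.
P is nullable via P -> KA (every symbol on the right is already known nullable).
Not nullable: S — each has a terminal in every rule's right-hand side or depends on a non-nullable symbol.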